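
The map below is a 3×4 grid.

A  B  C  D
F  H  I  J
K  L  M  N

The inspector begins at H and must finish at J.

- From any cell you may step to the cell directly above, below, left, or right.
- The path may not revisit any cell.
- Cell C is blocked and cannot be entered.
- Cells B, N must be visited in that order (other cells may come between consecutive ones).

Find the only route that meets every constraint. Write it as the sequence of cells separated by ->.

H -> B -> A -> F -> K -> L -> M -> N -> J

The waypoints must appear in the order B, N, with no cell reused.
Route from H: up 1 to B, left 1 to A, down 2 to K, right 3 to N, up 1 to J — 8 moves in all.
Check: order respected (B at step 1, N at step 7).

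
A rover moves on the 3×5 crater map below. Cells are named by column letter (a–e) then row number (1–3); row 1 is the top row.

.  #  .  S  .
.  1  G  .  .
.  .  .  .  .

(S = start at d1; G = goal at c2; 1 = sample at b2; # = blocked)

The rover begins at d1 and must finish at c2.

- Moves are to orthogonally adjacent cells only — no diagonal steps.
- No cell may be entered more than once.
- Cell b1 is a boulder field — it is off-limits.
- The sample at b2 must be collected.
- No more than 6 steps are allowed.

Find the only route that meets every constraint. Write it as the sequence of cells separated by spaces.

d1 d2 d3 c3 b3 b2 c2

The budget equals the shortest possible length, so every move has to be on a shortest route through the required cells.
Route from d1: 2× down (reaching d3), 2× left (reaching b3), up to b2, right to c2 — 6 moves in all.
Check: all required cells visited; 6 ≤ 6 moves.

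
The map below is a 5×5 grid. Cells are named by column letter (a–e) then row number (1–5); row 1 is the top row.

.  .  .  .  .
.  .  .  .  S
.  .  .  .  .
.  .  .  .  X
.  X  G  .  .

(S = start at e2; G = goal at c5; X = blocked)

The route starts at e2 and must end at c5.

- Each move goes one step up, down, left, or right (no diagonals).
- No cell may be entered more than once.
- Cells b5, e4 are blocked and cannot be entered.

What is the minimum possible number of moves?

The Manhattan distance from e2 to c5 is |2−5| + |5−3| = 5, so at least 5 moves are needed.
A route of 5 moves achieves this: e2 → e3 → d3 → d4 → d5 → c5.
Since 5 matches the lower bound, it is optimal.

5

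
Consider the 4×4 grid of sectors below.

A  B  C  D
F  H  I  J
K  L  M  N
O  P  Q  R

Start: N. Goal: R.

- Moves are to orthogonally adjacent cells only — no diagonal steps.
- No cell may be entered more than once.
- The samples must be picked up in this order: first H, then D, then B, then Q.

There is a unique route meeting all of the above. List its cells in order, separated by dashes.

The waypoints must appear in the order H, D, B, Q, with no cell reused.
Route from N: 2× left (reaching L), up to H, 2× right (reaching J), up to D, 3× left (reaching A), 3× down (reaching O), 3× right (reaching R) — 15 moves in all.
Check: order respected (H at step 3, D at step 6, B at step 8, Q at step 14).

N - M - L - H - I - J - D - C - B - A - F - K - O - P - Q - R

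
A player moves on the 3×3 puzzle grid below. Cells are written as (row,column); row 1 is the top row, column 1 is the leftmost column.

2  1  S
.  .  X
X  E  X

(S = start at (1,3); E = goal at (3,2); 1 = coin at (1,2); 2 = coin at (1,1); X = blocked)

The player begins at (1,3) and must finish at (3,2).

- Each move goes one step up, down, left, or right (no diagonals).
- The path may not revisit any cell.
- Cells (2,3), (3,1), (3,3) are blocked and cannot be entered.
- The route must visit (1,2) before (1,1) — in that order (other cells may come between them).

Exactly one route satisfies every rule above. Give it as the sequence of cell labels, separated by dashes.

The waypoints must appear in the order (1,2), (1,1), with no cell reused.
Route from (1,3): left 2 to (1,1), down 1 to (2,1), right 1 to (2,2), down 1 to (3,2) — 5 moves in all.
Check: order respected (1 at step 1, 2 at step 2).

(1,3) - (1,2) - (1,1) - (2,1) - (2,2) - (3,2)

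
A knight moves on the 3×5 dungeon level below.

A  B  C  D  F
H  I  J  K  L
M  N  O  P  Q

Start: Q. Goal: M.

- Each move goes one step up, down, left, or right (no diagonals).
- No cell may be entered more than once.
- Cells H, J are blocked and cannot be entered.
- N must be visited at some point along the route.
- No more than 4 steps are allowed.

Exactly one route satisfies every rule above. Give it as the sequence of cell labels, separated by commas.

Any route must reach N and still end at M within 4 moves, so the order of the required stops is forced.
Route from Q: 4× left (reaching M) — 4 moves in all.
Check: all required cells visited; 4 ≤ 4 moves.

Q, P, O, N, M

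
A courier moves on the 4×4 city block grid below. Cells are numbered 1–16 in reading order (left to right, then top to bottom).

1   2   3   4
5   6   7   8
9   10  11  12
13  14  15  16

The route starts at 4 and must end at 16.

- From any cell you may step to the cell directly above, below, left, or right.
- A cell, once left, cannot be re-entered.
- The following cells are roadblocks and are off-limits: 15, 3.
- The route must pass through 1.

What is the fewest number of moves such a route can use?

11

Any route passes through 1 somewhere between 4 and 16. Summing Manhattan distances along the two legs (4 → 1 → 16) gives a lower bound of 3 + 6 = 9 moves.
That bound ignores the blocked cells. Measuring each leg by the fewest moves that actually steer around them (4→1: 5; 1→16: 6) raises the lower bound to 11.
A route of 11 moves exists: 4 → 8 → 7 → 6 → 2 → 1 → 5 → 9 → 10 → 11 → 12 → 16.
Since 11 matches that lower bound, it is optimal.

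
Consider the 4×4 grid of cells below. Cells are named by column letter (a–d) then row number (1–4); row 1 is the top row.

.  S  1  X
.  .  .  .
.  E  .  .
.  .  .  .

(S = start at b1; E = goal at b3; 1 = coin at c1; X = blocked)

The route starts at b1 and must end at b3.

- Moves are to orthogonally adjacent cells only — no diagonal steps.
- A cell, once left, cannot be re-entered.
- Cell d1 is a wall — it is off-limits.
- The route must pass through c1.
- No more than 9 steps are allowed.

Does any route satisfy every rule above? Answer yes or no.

One route that works: b1 → c1 → c2 → c3 → b3.

yes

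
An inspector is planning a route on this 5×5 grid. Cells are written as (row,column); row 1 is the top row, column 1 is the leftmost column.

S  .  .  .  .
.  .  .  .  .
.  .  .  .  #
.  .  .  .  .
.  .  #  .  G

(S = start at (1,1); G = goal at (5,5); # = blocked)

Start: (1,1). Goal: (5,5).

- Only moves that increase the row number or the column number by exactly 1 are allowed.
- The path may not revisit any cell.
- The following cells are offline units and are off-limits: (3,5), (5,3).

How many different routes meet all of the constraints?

40

A right/down-only route from (1,1) to (5,5) makes exactly 4 down-moves and 4 right-moves in some order.
With no other constraints that would be C(8,4) = 70 routes.
Subtract routes through each blocked cell (inclusion–exclusion for overlaps): − through (3,5): 15 − through (5,3): 15 → 40.
That gives 40 routes.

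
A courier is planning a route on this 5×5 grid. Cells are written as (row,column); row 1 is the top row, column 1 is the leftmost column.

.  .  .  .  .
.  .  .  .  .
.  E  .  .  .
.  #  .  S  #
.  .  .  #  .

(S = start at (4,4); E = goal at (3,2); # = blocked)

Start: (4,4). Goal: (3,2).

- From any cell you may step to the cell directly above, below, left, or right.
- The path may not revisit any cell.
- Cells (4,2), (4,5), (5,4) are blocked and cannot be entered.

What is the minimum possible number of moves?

The Manhattan distance from (4,4) to (3,2) is |4−3| + |4−2| = 3, so at least 3 moves are needed.
A route of 3 moves achieves this: (4,4) → (3,4) → (3,3) → (3,2).
Since 3 matches the lower bound, it is optimal.

3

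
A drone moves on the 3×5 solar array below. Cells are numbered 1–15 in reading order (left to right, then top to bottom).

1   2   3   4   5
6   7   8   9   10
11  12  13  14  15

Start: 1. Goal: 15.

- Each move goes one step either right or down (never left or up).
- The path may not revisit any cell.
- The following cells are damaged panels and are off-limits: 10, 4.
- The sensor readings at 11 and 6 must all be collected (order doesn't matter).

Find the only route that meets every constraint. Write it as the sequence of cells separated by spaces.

Moves only go right or down, so the column and row indices never decrease.
Route from 1: 2× down (reaching 11), 4× right (reaching 15) — 6 moves in all.
Check: all required cells visited.

1 6 11 12 13 14 15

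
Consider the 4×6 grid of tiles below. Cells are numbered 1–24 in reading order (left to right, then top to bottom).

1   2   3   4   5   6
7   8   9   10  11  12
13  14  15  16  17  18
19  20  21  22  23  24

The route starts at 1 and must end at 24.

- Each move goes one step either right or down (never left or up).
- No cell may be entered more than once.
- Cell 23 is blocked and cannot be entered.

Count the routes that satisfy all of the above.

A right/down-only route from 1 to 24 makes exactly 3 down-moves and 5 right-moves in some order.
With no other constraints that would be C(8,3) = 56 routes.
Subtract routes through each blocked cell (inclusion–exclusion for overlaps): − through 23: 35 → 21.
That gives 21 routes.

21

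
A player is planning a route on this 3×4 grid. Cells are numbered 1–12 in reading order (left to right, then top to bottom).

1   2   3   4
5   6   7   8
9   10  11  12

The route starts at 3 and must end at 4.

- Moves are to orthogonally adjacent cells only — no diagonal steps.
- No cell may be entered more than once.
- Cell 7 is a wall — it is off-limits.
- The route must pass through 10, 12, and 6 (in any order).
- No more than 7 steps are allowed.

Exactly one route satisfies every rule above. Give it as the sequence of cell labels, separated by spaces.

3 2 6 10 11 12 8 4

The budget equals the shortest possible length, so every move has to be on a shortest route through the required cells.
Route from 3: left to 2, 2× down (reaching 10), 2× right (reaching 12), 2× up (reaching 4) — 7 moves in all.
Check: all required cells visited; 7 ≤ 7 moves.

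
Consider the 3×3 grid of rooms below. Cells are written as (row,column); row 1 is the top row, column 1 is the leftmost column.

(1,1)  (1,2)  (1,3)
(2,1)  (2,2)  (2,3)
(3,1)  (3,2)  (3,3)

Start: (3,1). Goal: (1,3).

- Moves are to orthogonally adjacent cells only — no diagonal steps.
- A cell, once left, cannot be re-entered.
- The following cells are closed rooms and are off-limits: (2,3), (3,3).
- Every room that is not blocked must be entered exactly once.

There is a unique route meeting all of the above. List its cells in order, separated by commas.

(3,1), (3,2), (2,2), (2,1), (1,1), (1,2), (1,3)

Need to visit all 7 open cells exactly once, starting at (3,1) and ending at (1,3).
Route from (3,1): right to (3,2), up to (2,2), left to (2,1), up to (1,1), 2× right (reaching (1,3)) — 6 moves in all.
Check: all 7 open cells covered.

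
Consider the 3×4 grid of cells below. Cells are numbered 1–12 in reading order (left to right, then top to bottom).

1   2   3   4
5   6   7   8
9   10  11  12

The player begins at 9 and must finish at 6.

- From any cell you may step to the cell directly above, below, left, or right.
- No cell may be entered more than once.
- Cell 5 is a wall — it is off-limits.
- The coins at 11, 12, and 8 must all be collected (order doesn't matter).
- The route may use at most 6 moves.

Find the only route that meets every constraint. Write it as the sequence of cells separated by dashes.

Any route must reach 11, 12, and 8 and still end at 6 within 6 moves, so the order of the required stops is forced.
Route from 9: right 3 to 12, up 1 to 8, left 2 to 6 — 6 moves in all.
Check: all required cells visited; 6 ≤ 6 moves.

9 - 10 - 11 - 12 - 8 - 7 - 6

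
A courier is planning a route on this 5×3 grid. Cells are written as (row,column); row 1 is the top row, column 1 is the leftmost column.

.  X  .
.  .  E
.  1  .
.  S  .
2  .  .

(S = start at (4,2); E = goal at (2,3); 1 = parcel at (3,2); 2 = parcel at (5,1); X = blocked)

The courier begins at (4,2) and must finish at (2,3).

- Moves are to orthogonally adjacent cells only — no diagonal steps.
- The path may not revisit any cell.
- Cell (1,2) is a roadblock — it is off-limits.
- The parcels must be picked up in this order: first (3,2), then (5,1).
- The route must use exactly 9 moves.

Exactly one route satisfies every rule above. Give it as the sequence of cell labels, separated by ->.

(4,2) -> (3,2) -> (3,1) -> (4,1) -> (5,1) -> (5,2) -> (5,3) -> (4,3) -> (3,3) -> (2,3)

The waypoints must appear in the order (3,2), (5,1), with no cell reused.
Route from (4,2): up to (3,2), left to (3,1), 2× down (reaching (5,1)), 2× right (reaching (5,3)), 3× up (reaching (2,3)) — 9 moves in all.
Check: order respected (1 at step 1, 2 at step 4); 9 moves as required.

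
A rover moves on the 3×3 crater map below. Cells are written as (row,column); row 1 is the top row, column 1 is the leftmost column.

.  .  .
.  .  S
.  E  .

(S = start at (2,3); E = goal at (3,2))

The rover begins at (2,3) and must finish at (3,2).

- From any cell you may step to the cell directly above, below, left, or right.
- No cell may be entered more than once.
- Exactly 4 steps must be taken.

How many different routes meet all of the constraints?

2

Need simple routes of exactly 4 moves from (2,3) to (3,2) (Manhattan distance 2, so 1 moves are spent on a detour and 1 undoing it).
Enumerating: (2,3) (1,3) (1,2) (2,2) (3,2) | (2,3) (2,2) (2,1) (3,1) (3,2).
That gives 2 routes.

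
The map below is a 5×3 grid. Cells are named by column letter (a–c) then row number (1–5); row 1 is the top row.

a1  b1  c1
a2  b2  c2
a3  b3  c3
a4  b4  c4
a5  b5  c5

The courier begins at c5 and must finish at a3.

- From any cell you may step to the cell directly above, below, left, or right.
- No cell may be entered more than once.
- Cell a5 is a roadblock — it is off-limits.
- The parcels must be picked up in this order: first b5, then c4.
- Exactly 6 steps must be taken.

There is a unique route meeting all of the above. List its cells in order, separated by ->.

c5 -> b5 -> b4 -> c4 -> c3 -> b3 -> a3

The waypoints must appear in the order b5, c4, with no cell reused.
Route from c5: left to b5, up to b4, right to c4, up to c3, 2× left (reaching a3) — 6 moves in all.
Check: order respected (b5 at step 1, c4 at step 3); 6 moves as required.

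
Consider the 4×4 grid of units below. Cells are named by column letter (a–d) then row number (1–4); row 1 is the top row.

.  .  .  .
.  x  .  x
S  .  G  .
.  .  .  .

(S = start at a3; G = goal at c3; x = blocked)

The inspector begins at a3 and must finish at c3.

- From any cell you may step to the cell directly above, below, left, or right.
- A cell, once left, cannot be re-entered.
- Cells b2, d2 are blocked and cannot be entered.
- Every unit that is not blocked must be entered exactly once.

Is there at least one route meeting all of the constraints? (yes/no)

Cell d1 has only one open neighbour but is neither the start nor the goal, so a Hamiltonian route would have to both enter and leave it through the same neighbour — impossible without revisiting.

no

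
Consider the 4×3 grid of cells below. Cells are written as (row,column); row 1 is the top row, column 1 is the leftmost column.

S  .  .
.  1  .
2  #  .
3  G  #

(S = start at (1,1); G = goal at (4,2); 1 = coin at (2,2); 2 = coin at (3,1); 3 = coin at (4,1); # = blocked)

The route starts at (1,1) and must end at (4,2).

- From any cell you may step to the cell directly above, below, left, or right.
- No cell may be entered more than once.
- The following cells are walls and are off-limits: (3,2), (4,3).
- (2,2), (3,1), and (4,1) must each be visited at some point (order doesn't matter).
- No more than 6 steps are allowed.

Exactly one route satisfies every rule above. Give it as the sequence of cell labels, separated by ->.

Any route must reach (2,2), (3,1), and (4,1) and still end at (4,2) within 6 moves, so the order of the required stops is forced.
Route from (1,1): right to (1,2), down to (2,2), left to (2,1), 2× down (reaching (4,1)), right to (4,2) — 6 moves in all.
Check: all required cells visited; 6 ≤ 6 moves.

(1,1) -> (1,2) -> (2,2) -> (2,1) -> (3,1) -> (4,1) -> (4,2)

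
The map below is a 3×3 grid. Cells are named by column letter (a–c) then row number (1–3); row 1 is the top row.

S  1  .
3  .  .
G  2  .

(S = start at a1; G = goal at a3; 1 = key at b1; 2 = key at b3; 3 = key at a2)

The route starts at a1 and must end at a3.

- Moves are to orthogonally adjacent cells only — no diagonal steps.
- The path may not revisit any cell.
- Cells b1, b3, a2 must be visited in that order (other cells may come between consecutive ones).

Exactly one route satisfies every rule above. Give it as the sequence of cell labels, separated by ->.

a1 -> b1 -> c1 -> c2 -> c3 -> b3 -> b2 -> a2 -> a3

The waypoints must appear in the order b1, b3, a2, with no cell reused.
Route from a1: 2× right (reaching c1), 2× down (reaching c3), left to b3, up to b2, left to a2, down to a3 — 8 moves in all.
Check: order respected (1 at step 1, 2 at step 5, 3 at step 7).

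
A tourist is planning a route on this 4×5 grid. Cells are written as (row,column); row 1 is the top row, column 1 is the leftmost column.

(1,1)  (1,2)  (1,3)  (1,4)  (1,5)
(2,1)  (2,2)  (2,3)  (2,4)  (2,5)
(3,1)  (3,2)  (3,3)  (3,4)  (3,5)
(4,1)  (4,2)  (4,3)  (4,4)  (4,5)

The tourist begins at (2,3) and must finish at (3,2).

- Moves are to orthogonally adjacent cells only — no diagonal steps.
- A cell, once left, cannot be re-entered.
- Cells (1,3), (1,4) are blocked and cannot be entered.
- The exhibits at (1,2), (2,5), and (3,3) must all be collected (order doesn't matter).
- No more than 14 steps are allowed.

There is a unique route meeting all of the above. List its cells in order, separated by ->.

(2,3) -> (2,4) -> (2,5) -> (3,5) -> (3,4) -> (3,3) -> (4,3) -> (4,2) -> (4,1) -> (3,1) -> (2,1) -> (1,1) -> (1,2) -> (2,2) -> (3,2)

Any route must reach (1,2), (2,5), and (3,3) and still end at (3,2) within 14 moves, so the order of the required stops is forced.
Route from (2,3): 2× right (reaching (2,5)), down to (3,5), 2× left (reaching (3,3)), down to (4,3), 2× left (reaching (4,1)), 3× up (reaching (1,1)), right to (1,2), 2× down (reaching (3,2)) — 14 moves in all.
Check: all required cells visited; 14 ≤ 14 moves.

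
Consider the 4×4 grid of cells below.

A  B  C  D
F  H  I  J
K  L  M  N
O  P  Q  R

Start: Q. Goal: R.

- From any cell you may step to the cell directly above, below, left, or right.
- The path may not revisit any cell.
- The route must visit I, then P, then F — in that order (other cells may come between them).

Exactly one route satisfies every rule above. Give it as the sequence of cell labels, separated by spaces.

Q M I H L P O K F A B C D J N R

The waypoints must appear in the order I, P, F, with no cell reused.
Route from Q: 2× up (reaching I), left to H, 2× down (reaching P), left to O, 3× up (reaching A), 3× right (reaching D), 3× down (reaching R) — 15 moves in all.
Check: order respected (I at step 2, P at step 5, F at step 8).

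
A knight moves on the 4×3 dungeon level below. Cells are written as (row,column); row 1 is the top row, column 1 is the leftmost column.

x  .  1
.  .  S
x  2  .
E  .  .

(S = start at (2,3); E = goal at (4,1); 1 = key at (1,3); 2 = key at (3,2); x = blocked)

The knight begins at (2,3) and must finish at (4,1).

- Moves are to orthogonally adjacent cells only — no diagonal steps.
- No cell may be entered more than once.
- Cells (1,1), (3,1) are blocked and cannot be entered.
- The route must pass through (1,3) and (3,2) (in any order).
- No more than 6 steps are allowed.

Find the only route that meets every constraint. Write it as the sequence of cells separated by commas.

(2,3), (1,3), (1,2), (2,2), (3,2), (4,2), (4,1)

The budget equals the shortest possible length, so every move has to be on a shortest route through the required cells.
Route from (2,3): up 1 to (1,3), left 1 to (1,2), down 3 to (4,2), left 1 to (4,1) — 6 moves in all.
Check: all required cells visited; 6 ≤ 6 moves.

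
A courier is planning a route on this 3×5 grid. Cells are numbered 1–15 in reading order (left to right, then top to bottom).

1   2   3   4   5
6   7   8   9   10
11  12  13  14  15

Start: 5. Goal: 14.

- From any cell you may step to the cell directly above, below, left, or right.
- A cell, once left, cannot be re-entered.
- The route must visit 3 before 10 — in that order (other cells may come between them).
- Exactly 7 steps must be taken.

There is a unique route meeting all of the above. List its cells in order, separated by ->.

5 -> 4 -> 3 -> 8 -> 9 -> 10 -> 15 -> 14

The waypoints must appear in the order 3, 10, with no cell reused.
Route from 5: left 2 to 3, down 1 to 8, right 2 to 10, down 1 to 15, left 1 to 14 — 7 moves in all.
Check: order respected (3 at step 2, 10 at step 5); 7 moves as required.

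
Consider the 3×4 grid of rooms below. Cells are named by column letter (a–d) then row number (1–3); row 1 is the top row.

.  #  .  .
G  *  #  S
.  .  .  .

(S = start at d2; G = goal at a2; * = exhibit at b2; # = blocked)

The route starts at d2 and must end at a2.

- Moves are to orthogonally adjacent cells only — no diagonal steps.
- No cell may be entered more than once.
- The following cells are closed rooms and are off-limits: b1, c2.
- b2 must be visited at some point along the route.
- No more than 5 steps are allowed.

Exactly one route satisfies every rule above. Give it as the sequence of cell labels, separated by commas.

Any route must reach b2 and still end at a2 within 5 moves, so the order of the required stops is forced.
Route from d2: down to d3, 2× left (reaching b3), up to b2, left to a2 — 5 moves in all.
Check: all required cells visited; 5 ≤ 5 moves.

d2, d3, c3, b3, b2, a2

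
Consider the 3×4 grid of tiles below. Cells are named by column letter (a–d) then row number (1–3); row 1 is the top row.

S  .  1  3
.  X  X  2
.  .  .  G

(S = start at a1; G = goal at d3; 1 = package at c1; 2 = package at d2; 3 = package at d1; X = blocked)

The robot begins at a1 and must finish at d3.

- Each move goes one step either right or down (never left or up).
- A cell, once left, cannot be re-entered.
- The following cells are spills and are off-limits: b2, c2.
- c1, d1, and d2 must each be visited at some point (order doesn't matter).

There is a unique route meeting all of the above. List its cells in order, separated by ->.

Moves only go right or down, so the column and row indices never decrease.
Route from a1: 3× right (reaching d1), 2× down (reaching d3) — 5 moves in all.
Check: all required cells visited.

a1 -> b1 -> c1 -> d1 -> d2 -> d3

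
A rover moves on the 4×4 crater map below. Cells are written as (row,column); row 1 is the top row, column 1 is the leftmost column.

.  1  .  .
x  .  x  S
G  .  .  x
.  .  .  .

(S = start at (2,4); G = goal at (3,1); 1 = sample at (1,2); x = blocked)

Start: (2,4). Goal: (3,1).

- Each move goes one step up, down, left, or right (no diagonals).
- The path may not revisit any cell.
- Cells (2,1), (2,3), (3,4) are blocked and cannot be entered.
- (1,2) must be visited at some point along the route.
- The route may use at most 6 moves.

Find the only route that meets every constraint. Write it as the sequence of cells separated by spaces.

The budget equals the shortest possible length, so every move has to be on a shortest route through the required cells.
Route from (2,4): up 1 to (1,4), left 2 to (1,2), down 2 to (3,2), left 1 to (3,1) — 6 moves in all.
Check: all required cells visited; 6 ≤ 6 moves.

(2,4) (1,4) (1,3) (1,2) (2,2) (3,2) (3,1)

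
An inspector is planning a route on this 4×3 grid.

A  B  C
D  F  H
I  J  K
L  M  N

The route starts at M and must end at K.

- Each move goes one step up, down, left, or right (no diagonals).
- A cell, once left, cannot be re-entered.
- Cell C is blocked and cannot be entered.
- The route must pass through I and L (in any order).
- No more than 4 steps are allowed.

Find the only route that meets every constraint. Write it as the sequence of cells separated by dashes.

M - L - I - J - K

The budget equals the shortest possible length, so every move has to be on a shortest route through the required cells.
Route from M: left 1 to L, up 1 to I, right 2 to K — 4 moves in all.
Check: all required cells visited; 4 ≤ 4 moves.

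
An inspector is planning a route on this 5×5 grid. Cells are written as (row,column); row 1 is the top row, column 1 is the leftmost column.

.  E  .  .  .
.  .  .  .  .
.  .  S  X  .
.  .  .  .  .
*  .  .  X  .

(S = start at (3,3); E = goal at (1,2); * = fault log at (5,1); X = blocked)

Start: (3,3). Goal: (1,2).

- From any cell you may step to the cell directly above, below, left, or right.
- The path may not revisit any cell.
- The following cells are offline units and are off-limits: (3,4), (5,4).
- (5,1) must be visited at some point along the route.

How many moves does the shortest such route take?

Any route passes through (5,1) somewhere between (3,3) and (1,2). Summing Manhattan distances along the two legs ((3,3) → (5,1) → (1,2)) gives a lower bound of 4 + 5 = 9 moves.
A route of 9 moves achieves this: (3,3) → (4,3) → (5,3) → (5,2) → (5,1) → (4,1) → (3,1) → (2,1) → (1,1) → (1,2).
Since 9 matches the lower bound, it is optimal.

9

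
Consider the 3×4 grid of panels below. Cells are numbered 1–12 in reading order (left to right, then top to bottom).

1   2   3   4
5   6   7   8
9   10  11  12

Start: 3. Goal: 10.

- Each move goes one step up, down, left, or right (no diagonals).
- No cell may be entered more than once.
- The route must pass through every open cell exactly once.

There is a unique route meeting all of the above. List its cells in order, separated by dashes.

Need to visit all 12 open cells exactly once, starting at 3 and ending at 10.
Cell 1 has only two open neighbours (5 and 2), so the path must pass straight through it: one of those is the cell it's entered from and the other is where it exits.
Route from 3: right to 4, 2× down (reaching 12), left to 11, up to 7, left to 6, up to 2, left to 1, 2× down (reaching 9), right to 10 — 11 moves in all.
Check: all 12 open cells covered.

3 - 4 - 8 - 12 - 11 - 7 - 6 - 2 - 1 - 5 - 9 - 10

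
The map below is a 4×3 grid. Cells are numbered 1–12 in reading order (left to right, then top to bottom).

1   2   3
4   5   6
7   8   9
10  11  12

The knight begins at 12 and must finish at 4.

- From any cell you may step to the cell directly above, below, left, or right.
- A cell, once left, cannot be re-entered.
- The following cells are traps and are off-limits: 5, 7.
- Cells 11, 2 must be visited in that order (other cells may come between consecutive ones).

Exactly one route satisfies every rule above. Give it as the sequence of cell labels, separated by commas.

12, 11, 8, 9, 6, 3, 2, 1, 4

The waypoints must appear in the order 11, 2, with no cell reused.
Route from 12: left to 11, up to 8, right to 9, 2× up (reaching 3), 2× left (reaching 1), down to 4 — 8 moves in all.
Check: order respected (11 at step 1, 2 at step 6).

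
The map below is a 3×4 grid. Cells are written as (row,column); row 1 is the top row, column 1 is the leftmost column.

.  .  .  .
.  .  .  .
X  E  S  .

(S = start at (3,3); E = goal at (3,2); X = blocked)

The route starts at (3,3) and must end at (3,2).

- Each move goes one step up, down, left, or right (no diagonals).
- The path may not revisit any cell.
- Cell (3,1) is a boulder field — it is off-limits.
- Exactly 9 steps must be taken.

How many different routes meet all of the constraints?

3

Need simple routes of exactly 9 moves from (3,3) to (3,2) (Manhattan distance 1, so 4 moves are spent on a detour and 4 undoing it).
Enumerating: (3,3) (2,3) (2,4) (1,4) (1,3) (1,2) (1,1) (2,1) (2,2) (3,2) | (3,3) (3,4) (2,4) (1,4) (1,3) (1,2) (1,1) (2,1) (2,2) (3,2) | (3,3) (3,4) (2,4) (2,3) (1,3) (1,2) (1,1) (2,1) (2,2) (3,2).
That gives 3 routes.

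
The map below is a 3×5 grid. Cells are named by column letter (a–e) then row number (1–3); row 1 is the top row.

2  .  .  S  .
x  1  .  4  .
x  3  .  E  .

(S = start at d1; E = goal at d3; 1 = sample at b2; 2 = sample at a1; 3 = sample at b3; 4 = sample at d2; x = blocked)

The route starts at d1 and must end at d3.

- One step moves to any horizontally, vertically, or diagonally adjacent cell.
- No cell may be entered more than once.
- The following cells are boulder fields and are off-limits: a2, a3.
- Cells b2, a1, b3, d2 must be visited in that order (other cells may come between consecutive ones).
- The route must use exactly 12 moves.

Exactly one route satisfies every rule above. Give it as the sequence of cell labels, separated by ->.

d1 -> c1 -> b2 -> a1 -> b1 -> c2 -> b3 -> c3 -> d2 -> e1 -> e2 -> e3 -> d3

The waypoints must appear in the order b2, a1, b3, d2, with no cell reused.
Route from d1: left 1 to c1, down-left 1 to b2, up-left 1 to a1, right 1 to b1, down-right 1 to c2, down-left 1 to b3, right 1 to c3, up-right 2 to e1, down 2 to e3, left 1 to d3 — 12 moves in all.
Check: order respected (1 at step 2, 2 at step 3, 3 at step 6, 4 at step 8); 12 moves as required.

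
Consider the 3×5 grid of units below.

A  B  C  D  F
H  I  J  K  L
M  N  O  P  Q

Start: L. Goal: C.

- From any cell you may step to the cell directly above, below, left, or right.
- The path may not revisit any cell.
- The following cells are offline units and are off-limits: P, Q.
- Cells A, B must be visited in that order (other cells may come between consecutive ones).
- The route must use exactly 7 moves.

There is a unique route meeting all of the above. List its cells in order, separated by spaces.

The waypoints must appear in the order A, B, with no cell reused.
Route from L: 4× left (reaching H), up to A, 2× right (reaching C) — 7 moves in all.
Check: order respected (A at step 5, B at step 6); 7 moves as required.

L K J I H A B C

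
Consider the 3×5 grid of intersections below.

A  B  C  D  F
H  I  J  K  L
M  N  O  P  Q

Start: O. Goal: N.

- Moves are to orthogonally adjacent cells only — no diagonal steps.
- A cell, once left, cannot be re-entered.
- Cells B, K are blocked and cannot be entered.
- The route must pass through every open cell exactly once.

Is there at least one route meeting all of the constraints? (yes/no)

Cell A has only one open neighbour but is neither the start nor the goal, so a Hamiltonian route would have to both enter and leave it through the same neighbour — impossible without revisiting.

no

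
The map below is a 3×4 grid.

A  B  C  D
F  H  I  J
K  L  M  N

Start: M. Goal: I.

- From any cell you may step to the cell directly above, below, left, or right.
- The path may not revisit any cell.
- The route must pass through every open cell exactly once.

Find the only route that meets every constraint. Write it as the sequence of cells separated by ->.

M -> N -> J -> D -> C -> B -> A -> F -> K -> L -> H -> I

Need to visit all 12 open cells exactly once, starting at M and ending at I.
Cell A has only two open neighbours (F and B), so the path must pass straight through it: one of those is the cell it's entered from and the other is where it exits.
Route from M: right 1 to N, up 2 to D, left 3 to A, down 2 to K, right 1 to L, up 1 to H, right 1 to I — 11 moves in all.
Check: all 12 open cells covered.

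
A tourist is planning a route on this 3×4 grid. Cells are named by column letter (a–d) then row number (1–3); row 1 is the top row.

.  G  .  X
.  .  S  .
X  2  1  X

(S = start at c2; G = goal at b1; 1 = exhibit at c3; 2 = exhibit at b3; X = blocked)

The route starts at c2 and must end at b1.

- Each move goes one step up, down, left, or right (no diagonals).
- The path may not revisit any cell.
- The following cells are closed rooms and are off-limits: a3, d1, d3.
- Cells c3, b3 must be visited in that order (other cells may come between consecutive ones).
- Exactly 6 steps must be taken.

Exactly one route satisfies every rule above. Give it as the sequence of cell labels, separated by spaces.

The waypoints must appear in the order c3, b3, with no cell reused.
Route from c2: down to c3, left to b3, up to b2, left to a2, up to a1, right to b1 — 6 moves in all.
Check: order respected (1 at step 1, 2 at step 2); 6 moves as required.

c2 c3 b3 b2 a2 a1 b1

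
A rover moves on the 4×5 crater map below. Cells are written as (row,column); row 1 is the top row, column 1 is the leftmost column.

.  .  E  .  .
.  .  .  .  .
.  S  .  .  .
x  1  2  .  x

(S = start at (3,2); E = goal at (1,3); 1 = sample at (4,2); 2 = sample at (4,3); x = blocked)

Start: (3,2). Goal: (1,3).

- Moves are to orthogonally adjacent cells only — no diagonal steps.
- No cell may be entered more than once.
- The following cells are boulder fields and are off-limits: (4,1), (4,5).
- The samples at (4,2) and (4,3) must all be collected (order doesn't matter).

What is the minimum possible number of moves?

5

Any route passes through (4,2) and (4,3) in some order between (3,2) and (1,3). Summing Manhattan distances along each leg and taking the cheapest ordering ((3,2) → (4,2) → (4,3) → (1,3)) gives a lower bound of 1 + 1 + 3 = 5 moves.
A route of 5 moves achieves this: (3,2) → (4,2) → (4,3) → (3,3) → (2,3) → (1,3).
Since 5 matches the lower bound, it is optimal.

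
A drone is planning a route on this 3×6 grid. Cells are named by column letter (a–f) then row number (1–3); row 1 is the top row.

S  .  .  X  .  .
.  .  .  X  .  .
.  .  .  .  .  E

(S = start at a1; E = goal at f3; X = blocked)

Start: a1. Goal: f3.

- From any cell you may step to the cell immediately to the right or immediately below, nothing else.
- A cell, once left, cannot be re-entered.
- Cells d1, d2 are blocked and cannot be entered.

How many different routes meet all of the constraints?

6

A right/down-only route from a1 to f3 makes exactly 2 down-moves and 5 right-moves in some order.
With no other constraints that would be C(7,2) = 21 routes.
Subtract routes through each blocked cell (inclusion–exclusion for overlaps): − through d1: 6 − through d2: 12 + through d1&d2: 3 → 6.
That gives 6 routes.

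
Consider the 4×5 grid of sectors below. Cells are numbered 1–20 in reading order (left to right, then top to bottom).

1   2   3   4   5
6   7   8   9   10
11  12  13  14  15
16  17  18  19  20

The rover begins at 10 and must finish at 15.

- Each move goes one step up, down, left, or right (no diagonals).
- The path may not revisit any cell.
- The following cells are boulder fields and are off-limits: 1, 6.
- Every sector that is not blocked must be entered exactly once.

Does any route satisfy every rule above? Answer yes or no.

yes

One route that works: 10 → 5 → 4 → 9 → 14 → 13 → 8 → 3 → 2 → 7 → 12 → 11 → 16 → 17 → 18 → 19 → 20 → 15.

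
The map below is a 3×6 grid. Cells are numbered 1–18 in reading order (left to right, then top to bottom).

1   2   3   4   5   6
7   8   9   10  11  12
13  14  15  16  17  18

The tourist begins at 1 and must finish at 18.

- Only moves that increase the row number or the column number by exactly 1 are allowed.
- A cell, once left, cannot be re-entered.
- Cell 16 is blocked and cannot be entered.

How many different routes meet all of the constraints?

A right/down-only route from 1 to 18 makes exactly 2 down-moves and 5 right-moves in some order.
With no other constraints that would be C(7,2) = 21 routes.
Subtract routes through each blocked cell (inclusion–exclusion for overlaps): − through 16: 10 → 11.
That gives 11 routes.

11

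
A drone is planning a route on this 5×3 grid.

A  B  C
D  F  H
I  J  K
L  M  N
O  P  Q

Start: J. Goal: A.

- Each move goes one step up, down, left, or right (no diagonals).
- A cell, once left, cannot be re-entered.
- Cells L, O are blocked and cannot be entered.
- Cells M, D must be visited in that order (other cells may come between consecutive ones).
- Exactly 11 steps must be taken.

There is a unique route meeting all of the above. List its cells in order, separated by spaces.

The waypoints must appear in the order M, D, with no cell reused.
Route from J: 2× down (reaching P), right to Q, 4× up (reaching C), left to B, down to F, left to D, up to A — 11 moves in all.
Check: order respected (M at step 1, D at step 10); 11 moves as required.

J M P Q N K H C B F D A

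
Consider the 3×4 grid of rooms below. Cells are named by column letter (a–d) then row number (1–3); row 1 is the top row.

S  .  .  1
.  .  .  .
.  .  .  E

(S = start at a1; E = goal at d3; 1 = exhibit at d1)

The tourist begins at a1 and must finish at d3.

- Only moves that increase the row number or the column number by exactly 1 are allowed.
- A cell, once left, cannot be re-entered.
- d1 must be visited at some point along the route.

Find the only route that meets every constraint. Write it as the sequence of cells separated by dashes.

a1 - b1 - c1 - d1 - d2 - d3

Moves only go right or down, so the column and row indices never decrease.
Route from a1: right 3 to d1, down 2 to d3 — 5 moves in all.
Check: all required cells visited.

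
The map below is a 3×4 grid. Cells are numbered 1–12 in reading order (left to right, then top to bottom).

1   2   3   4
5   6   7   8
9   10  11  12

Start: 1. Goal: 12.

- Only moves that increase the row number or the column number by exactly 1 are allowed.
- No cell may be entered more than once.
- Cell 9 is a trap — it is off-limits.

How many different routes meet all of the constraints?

A right/down-only route from 1 to 12 makes exactly 2 down-moves and 3 right-moves in some order.
With no other constraints that would be C(5,2) = 10 routes.
Subtract routes through each blocked cell (inclusion–exclusion for overlaps): − through 9: 1 → 9.
That gives 9 routes.

9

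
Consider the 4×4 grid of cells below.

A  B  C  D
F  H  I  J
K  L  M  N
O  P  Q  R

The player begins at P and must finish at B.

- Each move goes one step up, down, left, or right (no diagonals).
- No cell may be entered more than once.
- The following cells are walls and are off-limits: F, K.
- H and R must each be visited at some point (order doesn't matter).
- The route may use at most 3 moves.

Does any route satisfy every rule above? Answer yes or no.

Even ignoring the no-revisit rule, getting from P to B, taking the cheapest ordering P → R → H → B needs at least 2 + 4 + 1 = 7 moves (Manhattan distance per leg), which exceeds the 3-move limit.

no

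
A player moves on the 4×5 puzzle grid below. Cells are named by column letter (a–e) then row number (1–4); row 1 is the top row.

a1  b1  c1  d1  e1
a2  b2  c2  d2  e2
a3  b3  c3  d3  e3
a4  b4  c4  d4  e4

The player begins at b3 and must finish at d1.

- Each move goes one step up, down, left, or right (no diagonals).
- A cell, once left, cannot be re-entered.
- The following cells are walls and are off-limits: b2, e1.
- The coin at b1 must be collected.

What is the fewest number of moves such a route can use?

Any route passes through b1 somewhere between b3 and d1. Summing Manhattan distances along the two legs (b3 → b1 → d1) gives a lower bound of 2 + 2 = 4 moves.
That bound ignores the blocked cells. Measuring each leg by the fewest moves that actually steer around them (b3→b1: 4; b1→d1: 2) raises the lower bound to 6.
A route of 6 moves exists: b3 → a3 → a2 → a1 → b1 → c1 → d1.
Since 6 matches that lower bound, it is optimal.

6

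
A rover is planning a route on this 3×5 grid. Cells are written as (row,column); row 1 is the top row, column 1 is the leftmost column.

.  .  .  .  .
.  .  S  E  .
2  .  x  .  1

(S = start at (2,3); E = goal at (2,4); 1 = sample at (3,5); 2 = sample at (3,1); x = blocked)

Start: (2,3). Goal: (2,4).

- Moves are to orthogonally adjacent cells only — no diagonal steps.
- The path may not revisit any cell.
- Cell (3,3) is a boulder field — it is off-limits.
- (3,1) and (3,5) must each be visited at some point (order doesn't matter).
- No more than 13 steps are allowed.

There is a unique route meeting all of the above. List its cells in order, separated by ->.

Any route must reach (3,1) and (3,5) and still end at (2,4) within 13 moves, so the order of the required stops is forced.
Route from (2,3): left 1 to (2,2), down 1 to (3,2), left 1 to (3,1), up 2 to (1,1), right 4 to (1,5), down 2 to (3,5), left 1 to (3,4), up 1 to (2,4) — 13 moves in all.
Check: all required cells visited; 13 ≤ 13 moves.

(2,3) -> (2,2) -> (3,2) -> (3,1) -> (2,1) -> (1,1) -> (1,2) -> (1,3) -> (1,4) -> (1,5) -> (2,5) -> (3,5) -> (3,4) -> (2,4)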